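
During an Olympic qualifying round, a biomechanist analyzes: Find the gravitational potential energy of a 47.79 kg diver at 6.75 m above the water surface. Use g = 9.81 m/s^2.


PE = m * g * h
PE = 47.79 * 9.81 * 6.75
PE = 468.8199 * 6.75 = 3164.5343 J

3164.5343 J


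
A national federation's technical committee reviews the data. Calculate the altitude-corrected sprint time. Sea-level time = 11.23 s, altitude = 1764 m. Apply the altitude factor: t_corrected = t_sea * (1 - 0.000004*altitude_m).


Correction factor = 1 - 0.000004 * 1764 = 0.992944
t_corrected = t_sea * factor = 11.23 * 0.992944
t_corrected = 11.1508 s

11.1508 s


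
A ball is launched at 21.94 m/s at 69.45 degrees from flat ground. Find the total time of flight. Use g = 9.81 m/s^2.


T = 2*v*sin(theta)/g
sin(theta) = sin(69.45 deg) = 0.9364
T = 2*21.94*0.9364 / 9.81
T = 41.0877 / 9.81 = 4.1884 s

4.1884 s


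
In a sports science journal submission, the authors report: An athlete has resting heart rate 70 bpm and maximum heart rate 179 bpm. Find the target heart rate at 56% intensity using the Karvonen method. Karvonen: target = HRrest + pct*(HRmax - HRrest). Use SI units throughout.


Target = HRrest + pct*(HRmax - HRrest)
Heart rate reserve = HRmax - HRrest = 179 - 70 = 109 bpm
Fraction = 56% = 0.56
Target = 70 + 0.56 * 109
Target = 70 + 61.04 = 131.04 bpm

131.04 bpm


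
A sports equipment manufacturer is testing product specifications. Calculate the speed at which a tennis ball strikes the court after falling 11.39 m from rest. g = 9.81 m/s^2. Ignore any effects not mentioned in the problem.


v = sqrt(2 * g * h)
v = sqrt(2 * 9.81 * 11.39)
v = sqrt(223.4718) = 14.949 m/s

14.949 m/s


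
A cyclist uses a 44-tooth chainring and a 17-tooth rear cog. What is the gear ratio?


GR = front_teeth / rear_teeth
GR = 44 / 17
GR = 2.5882

2.5882


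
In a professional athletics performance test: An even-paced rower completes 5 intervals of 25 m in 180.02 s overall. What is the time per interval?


Split time = total_time / n_laps = 180.02 / 5
Split time = 36.004 s per lap

36.004 s


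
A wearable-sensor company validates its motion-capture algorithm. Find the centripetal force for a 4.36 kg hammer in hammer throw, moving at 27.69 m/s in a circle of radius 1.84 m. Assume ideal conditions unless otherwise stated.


Fc = m * v^2 / r
v^2 = 27.69^2 = 766.7361
Fc = 4.36 * 766.7361 / 1.84
Fc = 3342.9694 / 1.84 = 1816.8312 N

1816.8312 N


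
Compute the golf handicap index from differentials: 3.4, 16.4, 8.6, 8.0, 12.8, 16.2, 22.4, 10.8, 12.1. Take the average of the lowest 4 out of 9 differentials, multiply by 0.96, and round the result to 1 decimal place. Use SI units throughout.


All differentials: 3.4, 16.4, 8.6, 8.0, 12.8, 16.2, 22.4, 10.8, 12.1
Sorted: 3.4, 8.0, 8.6, 10.8, 12.1, 12.8, 16.2, 16.4, 22.4
Best 4: 3.4, 8.0, 8.6, 10.8
Average of best = 30.8 / 4 = 7.7
Raw index = 7.7 * 0.96 = 7.392
Handicap index = round(7.392, 1) = 7.4

7.4


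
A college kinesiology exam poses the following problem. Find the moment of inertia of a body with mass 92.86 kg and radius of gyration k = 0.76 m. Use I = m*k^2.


I = m * k^2
I = 92.86 * 0.76^2
I = 92.86 * 0.5776 = 53.6359 kg*m^2

53.6359 kg*m^2


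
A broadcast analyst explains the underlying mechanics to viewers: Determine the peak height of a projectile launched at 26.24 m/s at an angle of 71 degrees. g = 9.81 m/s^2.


H = (v*sin(theta))^2 / (2*g)
vy = v*sin(theta) = 26.24 * sin(71 deg) = 24.8104 m/s
H = vy^2 / (2*g) = 615.5563 / (2*9.81)
H = 615.5563 / 19.62 = 31.3739 m

31.3739 m


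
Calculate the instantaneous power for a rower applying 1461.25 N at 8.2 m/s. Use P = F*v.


P = F * v
P = 1461.25 * 8.2
P = 11982.25 W

11982.25 W


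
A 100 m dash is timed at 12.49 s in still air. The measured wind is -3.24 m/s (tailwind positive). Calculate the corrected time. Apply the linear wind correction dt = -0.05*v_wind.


dt = -0.05 * v_wind = -0.05 * -3.24 = 0.162 s
t_corrected = t_still + dt = 12.49 + (0.162)
t_corrected = 12.652 s

12.652 s


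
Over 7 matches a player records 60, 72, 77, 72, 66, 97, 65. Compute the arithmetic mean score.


Average = sum / n
Sum = 509
Average = 509 / 7 = 72.7143

72.7143


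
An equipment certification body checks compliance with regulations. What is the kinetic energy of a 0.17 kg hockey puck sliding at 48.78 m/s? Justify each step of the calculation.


KE = 0.5 * m * v^2
KE = 0.5 * 0.17 * 48.78^2
KE = 0.5 * 0.17 * 2379.4884 = 202.2565 J

202.2565 J


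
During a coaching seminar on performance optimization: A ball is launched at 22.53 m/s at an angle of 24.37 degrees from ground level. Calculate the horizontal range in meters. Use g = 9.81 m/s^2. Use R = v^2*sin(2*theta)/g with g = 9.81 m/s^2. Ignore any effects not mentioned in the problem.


R = v^2 * sin(2*theta) / g
Convert angle to radians: theta = 24.37 deg = 0.4253 rad
sin(2*theta) = sin(0.8507) = 0.7517
R = 22.53^2 * 0.7517 / 9.81
R = 507.6009 * 0.7517 / 9.81 = 38.8967 m

38.8967 m


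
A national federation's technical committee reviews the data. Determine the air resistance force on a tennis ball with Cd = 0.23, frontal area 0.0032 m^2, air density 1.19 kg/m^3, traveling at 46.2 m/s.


Fd = 0.5 * Cd * rho * A * v^2
Fd = 0.5 * 0.23 * 1.19 * 0.0032 * 46.2^2
v^2 = 2134.44
Fd = 0.5 * 0.23 * 1.19 * 0.0032 * 2134.44 = 0.9347 N

0.9347 N


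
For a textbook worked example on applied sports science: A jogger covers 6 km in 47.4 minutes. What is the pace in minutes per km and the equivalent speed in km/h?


Pace = time / distance = 47.4 min / 6 km = 7.9 min/km
Speed = distance / time_in_hours = 6 / 0.79 hr
Speed = 7.5949 km/h

7.9 min/km, 7.5949 km/h


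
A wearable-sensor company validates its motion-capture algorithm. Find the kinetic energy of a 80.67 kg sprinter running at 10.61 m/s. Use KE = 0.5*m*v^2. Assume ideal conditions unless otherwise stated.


KE = 0.5 * m * v^2
KE = 0.5 * 80.67 * 10.61^2
KE = 0.5 * 80.67 * 112.5721 = 4540.5957 J

4540.5957 J


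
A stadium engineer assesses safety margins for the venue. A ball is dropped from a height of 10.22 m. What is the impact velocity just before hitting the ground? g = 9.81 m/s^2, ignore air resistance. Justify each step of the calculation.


v = sqrt(2 * g * h)
v = sqrt(2 * 9.81 * 10.22)
v = sqrt(200.5164) = 14.1604 m/s

14.1604 m/s


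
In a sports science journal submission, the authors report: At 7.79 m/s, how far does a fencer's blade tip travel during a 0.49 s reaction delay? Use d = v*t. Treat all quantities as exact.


d = v * t
d = 7.79 * 0.49
d = 3.8171 m

3.8171 m


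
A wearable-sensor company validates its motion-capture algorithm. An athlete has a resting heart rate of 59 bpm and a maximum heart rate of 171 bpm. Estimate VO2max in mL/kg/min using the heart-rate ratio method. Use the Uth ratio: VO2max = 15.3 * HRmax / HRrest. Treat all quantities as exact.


VO2max = 15.3 * HRmax / HRrest
VO2max = 15.3 * 171 / 59
VO2max = 2616.3 / 59 = 44.3441 mL/kg/min

44.3441 mL/kg/min


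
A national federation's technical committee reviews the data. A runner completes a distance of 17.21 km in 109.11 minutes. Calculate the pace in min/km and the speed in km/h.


Pace = time / distance = 109.11 min / 17.21 km = 6.3399 min/km
Speed = distance / time_in_hours = 17.21 / 1.8185 hr
Speed = 9.4638 km/h

6.3399 min/km, 9.4638 km/h


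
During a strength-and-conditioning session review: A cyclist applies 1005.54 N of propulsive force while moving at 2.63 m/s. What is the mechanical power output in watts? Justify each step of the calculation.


P = F * v
P = 1005.54 * 2.63
P = 2644.5702 W

2644.5702 W


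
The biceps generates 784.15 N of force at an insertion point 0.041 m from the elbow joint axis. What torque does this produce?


tau = F * d
tau = 784.15 * 0.041
tau = 32.1502 N*m

32.1502 N*m


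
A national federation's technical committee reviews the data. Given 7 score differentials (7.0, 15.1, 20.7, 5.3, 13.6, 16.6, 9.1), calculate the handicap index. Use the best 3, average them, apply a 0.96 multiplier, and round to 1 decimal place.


All differentials: 7.0, 15.1, 20.7, 5.3, 13.6, 16.6, 9.1
Sorted: 5.3, 7.0, 9.1, 13.6, 15.1, 16.6, 20.7
Best 3: 5.3, 7.0, 9.1
Average of best = 21.4 / 3 = 7.1333
Raw index = 7.1333 * 0.96 = 6.848
Handicap index = round(6.848, 1) = 6.8

6.8


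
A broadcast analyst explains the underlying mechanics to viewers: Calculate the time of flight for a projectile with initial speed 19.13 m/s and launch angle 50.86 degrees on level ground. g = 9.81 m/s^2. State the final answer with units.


T = 2*v*sin(theta)/g
sin(theta) = sin(50.86 deg) = 0.7756
T = 2*19.13*0.7756 / 9.81
T = 29.6747 / 9.81 = 3.0249 s

3.0249 s


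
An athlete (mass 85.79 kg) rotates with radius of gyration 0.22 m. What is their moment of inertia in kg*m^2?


I = m * k^2
I = 85.79 * 0.22^2
I = 85.79 * 0.0484 = 4.1522 kg*m^2

4.1522 kg*m^2


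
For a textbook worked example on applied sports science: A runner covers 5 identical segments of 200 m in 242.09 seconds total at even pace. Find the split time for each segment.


Split time = total_time / n_laps = 242.09 / 5
Split time = 48.418 s per lap

48.418 s


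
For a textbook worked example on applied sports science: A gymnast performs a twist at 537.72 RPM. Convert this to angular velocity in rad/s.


omega = RPM * 2 * pi / 60
omega = 537.72 * 2 * 3.14159 / 60
omega = 3378.5944 / 60 = 56.3099 rad/s

56.3099 rad/s


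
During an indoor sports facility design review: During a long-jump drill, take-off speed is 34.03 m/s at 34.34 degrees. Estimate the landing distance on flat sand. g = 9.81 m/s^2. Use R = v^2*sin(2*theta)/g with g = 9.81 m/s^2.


R = v^2 * sin(2*theta) / g
Convert angle to radians: theta = 34.34 deg = 0.5993 rad
sin(2*theta) = sin(1.1987) = 0.9316
R = 34.03^2 * 0.9316 / 9.81
R = 1158.0409 * 0.9316 / 9.81 = 109.9684 m

109.9684 m


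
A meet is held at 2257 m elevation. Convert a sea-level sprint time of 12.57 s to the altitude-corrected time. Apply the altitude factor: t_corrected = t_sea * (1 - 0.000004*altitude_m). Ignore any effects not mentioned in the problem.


Correction factor = 1 - 0.000004 * 2257 = 0.990972
t_corrected = t_sea * factor = 12.57 * 0.990972
t_corrected = 12.4565 s

12.4565 s


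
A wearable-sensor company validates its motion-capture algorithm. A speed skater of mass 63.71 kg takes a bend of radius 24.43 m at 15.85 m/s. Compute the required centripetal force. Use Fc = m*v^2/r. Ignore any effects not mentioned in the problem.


Fc = m * v^2 / r
v^2 = 15.85^2 = 251.2225
Fc = 63.71 * 251.2225 / 24.43
Fc = 16005.3855 / 24.43 = 655.1529 N

655.1529 N


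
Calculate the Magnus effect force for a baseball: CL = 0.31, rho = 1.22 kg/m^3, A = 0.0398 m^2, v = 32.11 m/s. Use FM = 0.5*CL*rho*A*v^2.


FM = 0.5 * CL * rho * A * v^2
FM = 0.5 * 0.31 * 1.22 * 0.0398 * 32.11^2
v^2 = 1031.0521
FM = 0.5 * 0.31 * 1.22 * 0.0398 * 1031.0521 = 7.7599 N

7.7599 N


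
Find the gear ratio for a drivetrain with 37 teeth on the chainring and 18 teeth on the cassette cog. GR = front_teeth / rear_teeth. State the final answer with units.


GR = front_teeth / rear_teeth
GR = 37 / 18
GR = 2.0556

2.0556


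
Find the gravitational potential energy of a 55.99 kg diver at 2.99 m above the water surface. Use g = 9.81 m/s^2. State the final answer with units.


PE = m * g * h
PE = 55.99 * 9.81 * 2.99
PE = 549.2619 * 2.99 = 1642.2931 J

1642.2931 J


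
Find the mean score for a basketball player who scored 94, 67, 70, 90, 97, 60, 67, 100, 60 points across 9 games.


Average = sum / n
Sum = 705
Average = 705 / 9 = 78.3333

78.3333


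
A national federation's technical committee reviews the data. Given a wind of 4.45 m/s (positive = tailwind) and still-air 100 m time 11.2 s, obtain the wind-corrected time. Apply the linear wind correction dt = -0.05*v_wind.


dt = -0.05 * v_wind = -0.05 * 4.45 = -0.2225 s
t_corrected = t_still + dt = 11.2 + (-0.2225)
t_corrected = 10.9775 s

10.9775 s


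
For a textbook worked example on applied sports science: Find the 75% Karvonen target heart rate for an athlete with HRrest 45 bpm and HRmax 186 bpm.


Target = HRrest + pct*(HRmax - HRrest)
Heart rate reserve = HRmax - HRrest = 186 - 45 = 141 bpm
Fraction = 75% = 0.75
Target = 45 + 0.75 * 141
Target = 45 + 105.75 = 150.75 bpm

150.75 bpm


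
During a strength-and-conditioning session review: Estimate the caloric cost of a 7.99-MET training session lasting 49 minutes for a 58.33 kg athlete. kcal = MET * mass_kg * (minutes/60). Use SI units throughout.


kcal = MET * mass * time_hr
Convert time: 49 min = 0.8167 hr
kcal = 7.99 * 58.33 * 0.8167
kcal = 380.613 kcal

380.613 kcal


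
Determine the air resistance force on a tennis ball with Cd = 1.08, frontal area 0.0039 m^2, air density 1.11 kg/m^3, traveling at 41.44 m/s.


Fd = 0.5 * Cd * rho * A * v^2
Fd = 0.5 * 1.08 * 1.11 * 0.0039 * 41.44^2
v^2 = 1717.2736
Fd = 0.5 * 1.08 * 1.11 * 0.0039 * 1717.2736 = 4.0144 N

4.0144 N


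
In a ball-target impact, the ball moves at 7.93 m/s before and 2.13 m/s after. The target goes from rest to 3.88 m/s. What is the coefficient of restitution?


e = (v2_after - v1_after) / (v1_before - v2_before)
Numerator = 3.88 - 2.13 = 1.75
Denominator = 7.93 - 0 = 7.93
e = 1.75 / 7.93 = 0.2207

0.2207


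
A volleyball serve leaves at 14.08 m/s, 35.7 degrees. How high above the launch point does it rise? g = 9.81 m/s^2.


H = (v*sin(theta))^2 / (2*g)
vy = v*sin(theta) = 14.08 * sin(35.7 deg) = 8.2163 m/s
H = vy^2 / (2*g) = 67.5069 / (2*9.81)
H = 67.5069 / 19.62 = 3.4407 m

3.4407 m


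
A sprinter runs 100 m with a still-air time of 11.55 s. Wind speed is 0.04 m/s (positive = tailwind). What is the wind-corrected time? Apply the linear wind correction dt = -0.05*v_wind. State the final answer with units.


dt = -0.05 * v_wind = -0.05 * 0.04 = -0.002 s
t_corrected = t_still + dt = 11.55 + (-0.002)
t_corrected = 11.548 s

11.548 s


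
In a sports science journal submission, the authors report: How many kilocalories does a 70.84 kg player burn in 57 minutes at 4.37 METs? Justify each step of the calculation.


kcal = MET * mass * time_hr
Convert time: 57 min = 0.95 hr
kcal = 4.37 * 70.84 * 0.95
kcal = 294.0923 kcal

294.0923 kcal


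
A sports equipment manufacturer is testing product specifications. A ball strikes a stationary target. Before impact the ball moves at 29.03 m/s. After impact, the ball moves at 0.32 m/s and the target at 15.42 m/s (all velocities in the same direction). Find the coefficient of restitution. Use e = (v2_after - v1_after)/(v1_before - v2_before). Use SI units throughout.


e = (v2_after - v1_after) / (v1_before - v2_before)
Numerator = 15.42 - 0.32 = 15.1
Denominator = 29.03 - 0 = 29.03
e = 15.1 / 29.03 = 0.5202

0.5202


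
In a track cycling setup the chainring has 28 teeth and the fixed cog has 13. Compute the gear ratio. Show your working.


GR = front_teeth / rear_teeth
GR = 28 / 13
GR = 2.1538

2.1538


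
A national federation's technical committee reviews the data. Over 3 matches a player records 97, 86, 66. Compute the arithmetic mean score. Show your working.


Average = sum / n
Sum = 249
Average = 249 / 3 = 83

83


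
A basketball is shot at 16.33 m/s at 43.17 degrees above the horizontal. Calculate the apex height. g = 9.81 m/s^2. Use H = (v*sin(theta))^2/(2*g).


H = (v*sin(theta))^2 / (2*g)
vy = v*sin(theta) = 16.33 * sin(43.17 deg) = 11.1724 m/s
H = vy^2 / (2*g) = 124.823 / (2*9.81)
H = 124.823 / 19.62 = 6.362 m

6.362 m


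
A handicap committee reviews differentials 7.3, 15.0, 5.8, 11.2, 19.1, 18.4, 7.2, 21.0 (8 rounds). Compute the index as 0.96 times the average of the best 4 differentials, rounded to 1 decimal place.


All differentials: 7.3, 15.0, 5.8, 11.2, 19.1, 18.4, 7.2, 21.0
Sorted: 5.8, 7.2, 7.3, 11.2, 15.0, 18.4, 19.1, 21.0
Best 4: 5.8, 7.2, 7.3, 11.2
Average of best = 31.5 / 4 = 7.875
Raw index = 7.875 * 0.96 = 7.56
Handicap index = round(7.56, 1) = 7.6

7.6


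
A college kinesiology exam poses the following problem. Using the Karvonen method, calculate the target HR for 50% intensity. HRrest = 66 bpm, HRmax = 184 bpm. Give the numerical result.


Target = HRrest + pct*(HRmax - HRrest)
Heart rate reserve = HRmax - HRrest = 184 - 66 = 118 bpm
Fraction = 50% = 0.5
Target = 66 + 0.5 * 118
Target = 66 + 59 = 125 bpm

125 bpm


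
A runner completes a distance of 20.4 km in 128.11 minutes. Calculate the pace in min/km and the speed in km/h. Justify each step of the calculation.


Pace = time / distance = 128.11 min / 20.4 km = 6.2799 min/km
Speed = distance / time_in_hours = 20.4 / 2.1352 hr
Speed = 9.5543 km/h

6.2799 min/km, 9.5543 km/h


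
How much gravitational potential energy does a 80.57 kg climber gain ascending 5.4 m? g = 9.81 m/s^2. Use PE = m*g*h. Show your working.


PE = m * g * h
PE = 80.57 * 9.81 * 5.4
PE = 790.3917 * 5.4 = 4268.1152 J

4268.1152 J


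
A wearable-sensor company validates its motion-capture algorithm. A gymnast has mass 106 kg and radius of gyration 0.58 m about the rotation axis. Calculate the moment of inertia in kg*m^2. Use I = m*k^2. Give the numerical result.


I = m * k^2
I = 106 * 0.58^2
I = 106 * 0.3364 = 35.6584 kg*m^2

35.6584 kg*m^2


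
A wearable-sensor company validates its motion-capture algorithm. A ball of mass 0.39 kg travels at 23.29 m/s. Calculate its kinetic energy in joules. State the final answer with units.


KE = 0.5 * m * v^2
KE = 0.5 * 0.39 * 23.29^2
KE = 0.5 * 0.39 * 542.4241 = 105.7727 J

105.7727 J


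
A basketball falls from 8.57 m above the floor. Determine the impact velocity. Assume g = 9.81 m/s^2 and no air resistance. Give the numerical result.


v = sqrt(2 * g * h)
v = sqrt(2 * 9.81 * 8.57)
v = sqrt(168.1434) = 12.967 m/s

12.967 m/s


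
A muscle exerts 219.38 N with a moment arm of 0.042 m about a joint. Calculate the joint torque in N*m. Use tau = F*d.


tau = F * d
tau = 219.38 * 0.042
tau = 9.214 N*m

9.214 N*m


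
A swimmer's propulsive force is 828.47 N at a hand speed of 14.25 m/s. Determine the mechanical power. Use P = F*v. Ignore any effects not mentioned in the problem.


P = F * v
P = 828.47 * 14.25
P = 11805.6975 W

11805.6975 W


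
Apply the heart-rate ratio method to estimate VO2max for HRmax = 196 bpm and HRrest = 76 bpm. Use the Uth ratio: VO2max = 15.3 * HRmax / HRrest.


VO2max = 15.3 * HRmax / HRrest
VO2max = 15.3 * 196 / 76
VO2max = 2998.8 / 76 = 39.4579 mL/kg/min

39.4579 mL/kg/min


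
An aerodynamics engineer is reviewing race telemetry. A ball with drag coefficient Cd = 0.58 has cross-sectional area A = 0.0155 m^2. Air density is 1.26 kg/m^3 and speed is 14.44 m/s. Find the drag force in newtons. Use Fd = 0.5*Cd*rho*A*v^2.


Fd = 0.5 * Cd * rho * A * v^2
Fd = 0.5 * 0.58 * 1.26 * 0.0155 * 14.44^2
v^2 = 208.5136
Fd = 0.5 * 0.58 * 1.26 * 0.0155 * 208.5136 = 1.181 N

1.181 N


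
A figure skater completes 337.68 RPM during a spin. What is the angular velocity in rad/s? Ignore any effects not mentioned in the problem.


omega = RPM * 2 * pi / 60
omega = 337.68 * 2 * 3.14159 / 60
omega = 2121.706 / 60 = 35.3618 rad/s

35.3618 rad/s


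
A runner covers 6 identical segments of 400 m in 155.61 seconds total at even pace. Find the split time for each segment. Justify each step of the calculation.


Split time = total_time / n_laps = 155.61 / 6
Split time = 25.935 s per lap

25.935 s


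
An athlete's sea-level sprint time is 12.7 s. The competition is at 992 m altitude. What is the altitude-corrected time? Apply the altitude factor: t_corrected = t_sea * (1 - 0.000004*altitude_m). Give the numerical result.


Correction factor = 1 - 0.000004 * 992 = 0.996032
t_corrected = t_sea * factor = 12.7 * 0.996032
t_corrected = 12.6496 s

12.6496 s


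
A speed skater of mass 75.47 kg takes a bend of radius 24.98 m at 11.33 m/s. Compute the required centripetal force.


Fc = m * v^2 / r
v^2 = 11.33^2 = 128.3689
Fc = 75.47 * 128.3689 / 24.98
Fc = 9688.0009 / 24.98 = 387.8303 N

387.8303 N


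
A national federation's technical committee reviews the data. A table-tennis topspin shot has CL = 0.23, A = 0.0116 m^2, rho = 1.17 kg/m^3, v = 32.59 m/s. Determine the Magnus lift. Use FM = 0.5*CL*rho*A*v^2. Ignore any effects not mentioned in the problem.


FM = 0.5 * CL * rho * A * v^2
FM = 0.5 * 0.23 * 1.17 * 0.0116 * 32.59^2
v^2 = 1062.1081
FM = 0.5 * 0.23 * 1.17 * 0.0116 * 1062.1081 = 1.6577 N

1.6577 N


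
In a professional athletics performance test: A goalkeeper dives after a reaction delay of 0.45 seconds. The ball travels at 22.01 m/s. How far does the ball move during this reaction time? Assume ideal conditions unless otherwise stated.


d = v * t
d = 22.01 * 0.45
d = 9.9045 m

9.9045 m


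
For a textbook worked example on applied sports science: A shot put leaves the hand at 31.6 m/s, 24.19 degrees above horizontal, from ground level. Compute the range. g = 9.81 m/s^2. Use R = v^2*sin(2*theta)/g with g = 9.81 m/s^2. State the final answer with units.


R = v^2 * sin(2*theta) / g
Convert angle to radians: theta = 24.19 deg = 0.4222 rad
sin(2*theta) = sin(0.8444) = 0.7476
R = 31.6^2 * 0.7476 / 9.81
R = 998.56 * 0.7476 / 9.81 = 76.0948 m

76.0948 m


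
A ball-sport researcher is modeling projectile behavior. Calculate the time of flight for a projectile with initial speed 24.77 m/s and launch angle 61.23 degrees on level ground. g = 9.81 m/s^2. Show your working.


T = 2*v*sin(theta)/g
sin(theta) = sin(61.23 deg) = 0.8766
T = 2*24.77*0.8766 / 9.81
T = 43.4247 / 9.81 = 4.4266 s

4.4266 s


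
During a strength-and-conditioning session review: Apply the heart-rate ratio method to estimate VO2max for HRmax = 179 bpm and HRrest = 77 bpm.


VO2max = 15.3 * HRmax / HRrest
VO2max = 15.3 * 179 / 77
VO2max = 2738.7 / 77 = 35.5675 mL/kg/min

35.5675 mL/kg/min


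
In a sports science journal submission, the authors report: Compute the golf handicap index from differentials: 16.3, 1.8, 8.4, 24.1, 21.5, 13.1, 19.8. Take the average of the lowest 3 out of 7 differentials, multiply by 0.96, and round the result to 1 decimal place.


All differentials: 16.3, 1.8, 8.4, 24.1, 21.5, 13.1, 19.8
Sorted: 1.8, 8.4, 13.1, 16.3, 19.8, 21.5, 24.1
Best 3: 1.8, 8.4, 13.1
Average of best = 23.3 / 3 = 7.7667
Raw index = 7.7667 * 0.96 = 7.456
Handicap index = round(7.456, 1) = 7.5

7.5


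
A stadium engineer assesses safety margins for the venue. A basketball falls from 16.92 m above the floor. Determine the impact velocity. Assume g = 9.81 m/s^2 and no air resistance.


v = sqrt(2 * g * h)
v = sqrt(2 * 9.81 * 16.92)
v = sqrt(331.9704) = 18.2201 m/s

18.2201 m/s


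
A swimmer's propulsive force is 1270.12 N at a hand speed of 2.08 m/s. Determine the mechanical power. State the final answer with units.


P = F * v
P = 1270.12 * 2.08
P = 2641.8496 W

2641.8496 W


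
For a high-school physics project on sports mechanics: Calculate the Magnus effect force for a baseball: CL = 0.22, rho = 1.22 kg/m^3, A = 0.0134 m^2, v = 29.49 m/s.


FM = 0.5 * CL * rho * A * v^2
FM = 0.5 * 0.22 * 1.22 * 0.0134 * 29.49^2
v^2 = 869.6601
FM = 0.5 * 0.22 * 1.22 * 0.0134 * 869.6601 = 1.5639 N

1.5639 N


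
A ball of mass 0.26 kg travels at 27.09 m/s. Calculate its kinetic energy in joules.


KE = 0.5 * m * v^2
KE = 0.5 * 0.26 * 27.09^2
KE = 0.5 * 0.26 * 733.8681 = 95.4029 J

95.4029 J


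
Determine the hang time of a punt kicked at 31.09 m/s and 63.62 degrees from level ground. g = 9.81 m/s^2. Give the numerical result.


T = 2*v*sin(theta)/g
sin(theta) = sin(63.62 deg) = 0.8959
T = 2*31.09*0.8959 / 9.81
T = 55.705 / 9.81 = 5.6784 s

5.6784 s


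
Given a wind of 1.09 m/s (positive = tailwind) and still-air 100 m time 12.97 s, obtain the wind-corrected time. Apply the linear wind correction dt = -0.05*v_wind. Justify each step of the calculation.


dt = -0.05 * v_wind = -0.05 * 1.09 = -0.0545 s
t_corrected = t_still + dt = 12.97 + (-0.0545)
t_corrected = 12.9155 s

12.9155 s


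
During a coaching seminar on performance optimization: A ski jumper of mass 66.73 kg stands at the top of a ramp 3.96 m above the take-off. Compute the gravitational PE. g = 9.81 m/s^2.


PE = m * g * h
PE = 66.73 * 9.81 * 3.96
PE = 654.6213 * 3.96 = 2592.3003 J

2592.3003 J


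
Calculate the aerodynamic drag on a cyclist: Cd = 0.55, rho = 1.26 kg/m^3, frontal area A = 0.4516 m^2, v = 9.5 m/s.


Fd = 0.5 * Cd * rho * A * v^2
Fd = 0.5 * 0.55 * 1.26 * 0.4516 * 9.5^2
v^2 = 90.25
Fd = 0.5 * 0.55 * 1.26 * 0.4516 * 90.25 = 14.1223 N

14.1223 N


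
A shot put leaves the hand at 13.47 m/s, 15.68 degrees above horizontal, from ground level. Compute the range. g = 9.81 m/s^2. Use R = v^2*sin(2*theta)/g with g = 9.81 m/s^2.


R = v^2 * sin(2*theta) / g
Convert angle to radians: theta = 15.68 deg = 0.2737 rad
sin(2*theta) = sin(0.5473) = 0.5204
R = 13.47^2 * 0.5204 / 9.81
R = 181.4409 * 0.5204 / 9.81 = 9.6253 m

9.6253 m


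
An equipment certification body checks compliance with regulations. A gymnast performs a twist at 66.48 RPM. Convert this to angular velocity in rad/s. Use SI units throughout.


omega = RPM * 2 * pi / 60
omega = 66.48 * 2 * 3.14159 / 60
omega = 417.7062 / 60 = 6.9618 rad/s

6.9618 rad/s


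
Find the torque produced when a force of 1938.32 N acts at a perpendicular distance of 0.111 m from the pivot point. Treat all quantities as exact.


tau = F * d
tau = 1938.32 * 0.111
tau = 215.1535 N*m

215.1535 N*m


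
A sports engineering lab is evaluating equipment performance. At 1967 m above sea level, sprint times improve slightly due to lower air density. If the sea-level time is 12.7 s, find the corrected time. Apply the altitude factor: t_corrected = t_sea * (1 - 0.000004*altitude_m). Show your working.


Correction factor = 1 - 0.000004 * 1967 = 0.992132
t_corrected = t_sea * factor = 12.7 * 0.992132
t_corrected = 12.6001 s

12.6001 s


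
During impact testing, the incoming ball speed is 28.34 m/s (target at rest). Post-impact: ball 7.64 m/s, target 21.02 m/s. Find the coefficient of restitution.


e = (v2_after - v1_after) / (v1_before - v2_before)
Numerator = 21.02 - 7.64 = 13.38
Denominator = 28.34 - 0 = 28.34
e = 13.38 / 28.34 = 0.4721

0.4721


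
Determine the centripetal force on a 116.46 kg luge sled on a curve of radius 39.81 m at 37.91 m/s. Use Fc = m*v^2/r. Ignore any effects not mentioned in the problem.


Fc = m * v^2 / r
v^2 = 37.91^2 = 1437.1681
Fc = 116.46 * 1437.1681 / 39.81
Fc = 167372.5969 / 39.81 = 4204.2853 N

4204.2853 N


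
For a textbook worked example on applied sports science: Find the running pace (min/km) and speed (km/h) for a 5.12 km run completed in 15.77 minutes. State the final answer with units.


Pace = time / distance = 15.77 min / 5.12 km = 3.0801 min/km
Speed = distance / time_in_hours = 5.12 / 0.2628 hr
Speed = 19.48 km/h

3.0801 min/km, 19.48 km/h


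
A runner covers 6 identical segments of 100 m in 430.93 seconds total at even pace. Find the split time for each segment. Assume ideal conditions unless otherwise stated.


Split time = total_time / n_laps = 430.93 / 6
Split time = 71.8217 s per lap

71.8217 s


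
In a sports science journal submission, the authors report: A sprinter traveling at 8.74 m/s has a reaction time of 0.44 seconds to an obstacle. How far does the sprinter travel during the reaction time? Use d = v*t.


d = v * t
d = 8.74 * 0.44
d = 3.8456 m

3.8456 m


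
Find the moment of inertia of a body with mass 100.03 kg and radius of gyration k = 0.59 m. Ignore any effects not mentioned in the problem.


I = m * k^2
I = 100.03 * 0.59^2
I = 100.03 * 0.3481 = 34.8204 kg*m^2

34.8204 kg*m^2


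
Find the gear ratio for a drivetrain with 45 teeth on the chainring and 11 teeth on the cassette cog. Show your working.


GR = front_teeth / rear_teeth
GR = 45 / 11
GR = 4.0909

4.0909


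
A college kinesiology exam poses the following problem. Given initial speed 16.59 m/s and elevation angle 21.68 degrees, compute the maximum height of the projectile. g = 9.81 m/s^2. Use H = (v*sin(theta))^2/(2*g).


H = (v*sin(theta))^2 / (2*g)
vy = v*sin(theta) = 16.59 * sin(21.68 deg) = 6.1287 m/s
H = vy^2 / (2*g) = 37.5612 / (2*9.81)
H = 37.5612 / 19.62 = 1.9144 m

1.9144 m


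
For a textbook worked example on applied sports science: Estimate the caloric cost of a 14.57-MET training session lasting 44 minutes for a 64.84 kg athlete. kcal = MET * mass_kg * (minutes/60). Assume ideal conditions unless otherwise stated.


kcal = MET * mass * time_hr
Convert time: 44 min = 0.7333 hr
kcal = 14.57 * 64.84 * 0.7333
kcal = 692.7938 kcal

692.7938 kcal


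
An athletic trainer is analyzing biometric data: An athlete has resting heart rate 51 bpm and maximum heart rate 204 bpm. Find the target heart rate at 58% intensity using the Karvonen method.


Target = HRrest + pct*(HRmax - HRrest)
Heart rate reserve = HRmax - HRrest = 204 - 51 = 153 bpm
Fraction = 58% = 0.58
Target = 51 + 0.58 * 153
Target = 51 + 88.74 = 139.74 bpm

139.74 bpm


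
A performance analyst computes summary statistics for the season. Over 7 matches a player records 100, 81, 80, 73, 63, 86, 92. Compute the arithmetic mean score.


Average = sum / n
Sum = 575
Average = 575 / 7 = 82.1429

82.1429


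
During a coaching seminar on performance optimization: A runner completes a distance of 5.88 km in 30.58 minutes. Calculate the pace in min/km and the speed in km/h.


Pace = time / distance = 30.58 min / 5.88 km = 5.2007 min/km
Speed = distance / time_in_hours = 5.88 / 0.5097 hr
Speed = 11.537 km/h

5.2007 min/km, 11.537 km/h


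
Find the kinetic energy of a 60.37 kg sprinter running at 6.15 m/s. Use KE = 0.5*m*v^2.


KE = 0.5 * m * v^2
KE = 0.5 * 60.37 * 6.15^2
KE = 0.5 * 60.37 * 37.8225 = 1141.6722 J

1141.6722 J


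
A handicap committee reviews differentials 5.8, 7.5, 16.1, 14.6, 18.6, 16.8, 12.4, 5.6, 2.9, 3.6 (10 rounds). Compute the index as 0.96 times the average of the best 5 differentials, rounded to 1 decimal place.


All differentials: 5.8, 7.5, 16.1, 14.6, 18.6, 16.8, 12.4, 5.6, 2.9, 3.6
Sorted: 2.9, 3.6, 5.6, 5.8, 7.5, 12.4, 14.6, 16.1, 16.8, 18.6
Best 5: 2.9, 3.6, 5.6, 5.8, 7.5
Average of best = 25.4 / 5 = 5.08
Raw index = 5.08 * 0.96 = 4.8768
Handicap index = round(4.8768, 1) = 4.9

4.9


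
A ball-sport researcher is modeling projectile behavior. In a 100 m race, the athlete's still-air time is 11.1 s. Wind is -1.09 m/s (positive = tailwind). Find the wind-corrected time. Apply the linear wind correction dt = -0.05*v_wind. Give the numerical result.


dt = -0.05 * v_wind = -0.05 * -1.09 = 0.0545 s
t_corrected = t_still + dt = 11.1 + (0.0545)
t_corrected = 11.1545 s

11.1545 s


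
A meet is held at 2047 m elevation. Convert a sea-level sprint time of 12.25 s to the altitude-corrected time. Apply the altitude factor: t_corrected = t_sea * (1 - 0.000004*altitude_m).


Correction factor = 1 - 0.000004 * 2047 = 0.991812
t_corrected = t_sea * factor = 12.25 * 0.991812
t_corrected = 12.1497 s

12.1497 s


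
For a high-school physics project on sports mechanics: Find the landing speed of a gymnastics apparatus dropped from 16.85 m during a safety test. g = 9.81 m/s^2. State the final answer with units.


v = sqrt(2 * g * h)
v = sqrt(2 * 9.81 * 16.85)
v = sqrt(330.597) = 18.1823 m/s

18.1823 m/s


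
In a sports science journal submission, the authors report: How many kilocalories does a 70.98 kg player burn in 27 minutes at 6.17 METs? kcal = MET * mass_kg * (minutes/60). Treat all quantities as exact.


kcal = MET * mass * time_hr
Convert time: 27 min = 0.45 hr
kcal = 6.17 * 70.98 * 0.45
kcal = 197.076 kcal

197.076 kcal


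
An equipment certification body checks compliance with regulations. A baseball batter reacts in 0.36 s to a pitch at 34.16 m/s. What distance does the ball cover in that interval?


d = v * t
d = 34.16 * 0.36
d = 12.2976 m

12.2976 m


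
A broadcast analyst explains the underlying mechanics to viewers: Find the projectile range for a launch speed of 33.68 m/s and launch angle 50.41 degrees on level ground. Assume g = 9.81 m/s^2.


R = v^2 * sin(2*theta) / g
Convert angle to radians: theta = 50.41 deg = 0.8798 rad
sin(2*theta) = sin(1.7596) = 0.9822
R = 33.68^2 * 0.9822 / 9.81
R = 1134.3424 * 0.9822 / 9.81 = 113.5755 m

113.5755 m


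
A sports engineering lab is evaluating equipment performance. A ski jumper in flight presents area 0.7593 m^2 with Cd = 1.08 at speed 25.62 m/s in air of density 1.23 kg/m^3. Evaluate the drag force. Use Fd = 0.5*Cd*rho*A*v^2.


Fd = 0.5 * Cd * rho * A * v^2
Fd = 0.5 * 1.08 * 1.23 * 0.7593 * 25.62^2
v^2 = 656.3844
Fd = 0.5 * 1.08 * 1.23 * 0.7593 * 656.3844 = 331.0324 N

331.0324 N


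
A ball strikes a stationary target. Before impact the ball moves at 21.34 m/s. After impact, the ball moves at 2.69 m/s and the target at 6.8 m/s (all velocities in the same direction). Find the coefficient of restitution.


e = (v2_after - v1_after) / (v1_before - v2_before)
Numerator = 6.8 - 2.69 = 4.11
Denominator = 21.34 - 0 = 21.34
e = 4.11 / 21.34 = 0.1926

0.1926


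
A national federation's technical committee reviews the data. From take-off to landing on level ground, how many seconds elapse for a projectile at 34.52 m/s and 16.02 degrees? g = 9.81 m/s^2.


T = 2*v*sin(theta)/g
sin(theta) = sin(16.02 deg) = 0.276
T = 2*34.52*0.276 / 9.81
T = 19.0532 / 9.81 = 1.9422 s

1.9422 s


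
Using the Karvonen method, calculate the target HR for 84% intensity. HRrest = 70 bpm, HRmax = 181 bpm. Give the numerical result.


Target = HRrest + pct*(HRmax - HRrest)
Heart rate reserve = HRmax - HRrest = 181 - 70 = 111 bpm
Fraction = 84% = 0.84
Target = 70 + 0.84 * 111
Target = 70 + 93.24 = 163.24 bpm

163.24 bpm


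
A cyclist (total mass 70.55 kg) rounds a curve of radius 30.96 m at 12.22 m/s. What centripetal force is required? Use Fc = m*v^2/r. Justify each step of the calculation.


Fc = m * v^2 / r
v^2 = 12.22^2 = 149.3284
Fc = 70.55 * 149.3284 / 30.96
Fc = 10535.1186 / 30.96 = 340.2816 N

340.2816 N


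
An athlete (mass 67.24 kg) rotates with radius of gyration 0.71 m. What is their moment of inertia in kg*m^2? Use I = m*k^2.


I = m * k^2
I = 67.24 * 0.71^2
I = 67.24 * 0.5041 = 33.8957 kg*m^2

33.8957 kg*m^2


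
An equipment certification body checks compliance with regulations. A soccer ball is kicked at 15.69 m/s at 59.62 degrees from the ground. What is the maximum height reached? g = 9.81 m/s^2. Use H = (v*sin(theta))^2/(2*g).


H = (v*sin(theta))^2 / (2*g)
vy = v*sin(theta) = 15.69 * sin(59.62 deg) = 13.5356 m/s
H = vy^2 / (2*g) = 183.2127 / (2*9.81)
H = 183.2127 / 19.62 = 9.3381 m

9.3381 m


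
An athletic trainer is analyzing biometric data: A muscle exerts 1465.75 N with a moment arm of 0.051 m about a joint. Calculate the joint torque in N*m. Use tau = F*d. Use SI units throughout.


tau = F * d
tau = 1465.75 * 0.051
tau = 74.7532 N*m

74.7532 N*m


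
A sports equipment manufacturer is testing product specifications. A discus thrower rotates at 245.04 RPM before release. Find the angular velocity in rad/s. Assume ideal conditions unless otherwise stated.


omega = RPM * 2 * pi / 60
omega = 245.04 * 2 * 3.14159 / 60
omega = 1539.6317 / 60 = 25.6605 rad/s

25.6605 rad/s


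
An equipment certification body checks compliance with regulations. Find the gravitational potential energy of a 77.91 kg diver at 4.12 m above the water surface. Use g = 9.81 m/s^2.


PE = m * g * h
PE = 77.91 * 9.81 * 4.12
PE = 764.2971 * 4.12 = 3148.9041 J

3148.9041 J


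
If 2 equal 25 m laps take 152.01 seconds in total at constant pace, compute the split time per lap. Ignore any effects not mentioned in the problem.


Split time = total_time / n_laps = 152.01 / 2
Split time = 76.005 s per lap

76.005 s


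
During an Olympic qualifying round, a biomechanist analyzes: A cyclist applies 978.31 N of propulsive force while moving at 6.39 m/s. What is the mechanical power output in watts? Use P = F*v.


P = F * v
P = 978.31 * 6.39
P = 6251.4009 W

6251.4009 W


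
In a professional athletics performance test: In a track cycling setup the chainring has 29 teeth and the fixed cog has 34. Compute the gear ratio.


GR = front_teeth / rear_teeth
GR = 29 / 34
GR = 0.8529

0.8529


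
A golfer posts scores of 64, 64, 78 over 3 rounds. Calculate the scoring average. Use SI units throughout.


Average = sum / n
Sum = 206
Average = 206 / 3 = 68.6667

68.6667


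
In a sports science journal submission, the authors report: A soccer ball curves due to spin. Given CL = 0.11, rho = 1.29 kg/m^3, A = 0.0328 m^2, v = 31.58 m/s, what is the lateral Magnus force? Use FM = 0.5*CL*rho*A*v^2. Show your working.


FM = 0.5 * CL * rho * A * v^2
FM = 0.5 * 0.11 * 1.29 * 0.0328 * 31.58^2
v^2 = 997.2964
FM = 0.5 * 0.11 * 1.29 * 0.0328 * 997.2964 = 2.3209 N

2.3209 N


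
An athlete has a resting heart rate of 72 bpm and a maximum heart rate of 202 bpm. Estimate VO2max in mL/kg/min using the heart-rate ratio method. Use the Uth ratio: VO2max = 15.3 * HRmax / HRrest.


VO2max = 15.3 * HRmax / HRrest
VO2max = 15.3 * 202 / 72
VO2max = 3090.6 / 72 = 42.925 mL/kg/min

42.925 mL/kg/min


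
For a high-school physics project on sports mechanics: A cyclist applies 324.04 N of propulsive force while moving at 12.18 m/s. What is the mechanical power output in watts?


P = F * v
P = 324.04 * 12.18
P = 3946.8072 W

3946.8072 W


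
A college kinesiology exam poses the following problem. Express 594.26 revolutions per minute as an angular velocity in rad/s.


omega = RPM * 2 * pi / 60
omega = 594.26 * 2 * 3.14159 / 60
omega = 3733.8457 / 60 = 62.2308 rad/s

62.2308 rad/s


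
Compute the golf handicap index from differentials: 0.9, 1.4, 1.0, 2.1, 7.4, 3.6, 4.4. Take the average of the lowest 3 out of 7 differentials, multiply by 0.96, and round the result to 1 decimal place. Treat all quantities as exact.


All differentials: 0.9, 1.4, 1.0, 2.1, 7.4, 3.6, 4.4
Sorted: 0.9, 1.0, 1.4, 2.1, 3.6, 4.4, 7.4
Best 3: 0.9, 1.0, 1.4
Average of best = 3.3 / 3 = 1.1
Raw index = 1.1 * 0.96 = 1.056
Handicap index = round(1.056, 1) = 1.1

1.1


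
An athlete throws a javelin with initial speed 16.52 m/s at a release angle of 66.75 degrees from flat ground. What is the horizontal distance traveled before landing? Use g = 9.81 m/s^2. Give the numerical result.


R = v^2 * sin(2*theta) / g
Convert angle to radians: theta = 66.75 deg = 1.165 rad
sin(2*theta) = sin(2.33) = 0.7254
R = 16.52^2 * 0.7254 / 9.81
R = 272.9104 * 0.7254 / 9.81 = 20.1796 m

20.1796 m


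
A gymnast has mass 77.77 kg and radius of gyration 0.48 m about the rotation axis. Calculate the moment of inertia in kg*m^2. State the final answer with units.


I = m * k^2
I = 77.77 * 0.48^2
I = 77.77 * 0.2304 = 17.9182 kg*m^2

17.9182 kg*m^2


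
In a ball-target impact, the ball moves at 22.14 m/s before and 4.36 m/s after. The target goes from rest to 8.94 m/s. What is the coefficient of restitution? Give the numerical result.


e = (v2_after - v1_after) / (v1_before - v2_before)
Numerator = 8.94 - 4.36 = 4.58
Denominator = 22.14 - 0 = 22.14
e = 4.58 / 22.14 = 0.2069

0.2069


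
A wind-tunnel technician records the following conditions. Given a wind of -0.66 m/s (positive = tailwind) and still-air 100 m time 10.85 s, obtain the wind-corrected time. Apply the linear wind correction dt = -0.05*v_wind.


dt = -0.05 * v_wind = -0.05 * -0.66 = 0.033 s
t_corrected = t_still + dt = 10.85 + (0.033)
t_corrected = 10.883 s

10.883 s


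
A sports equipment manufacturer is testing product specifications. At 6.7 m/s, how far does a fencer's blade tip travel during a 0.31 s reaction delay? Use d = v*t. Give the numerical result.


d = v * t
d = 6.7 * 0.31
d = 2.077 m

2.077 m
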